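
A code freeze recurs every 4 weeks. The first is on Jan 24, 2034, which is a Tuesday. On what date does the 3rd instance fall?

The 3rd occurrence is 2 intervals after the first: 2 × 28 = 56 days after Jan 24, 2034.
Jan has 31 days — 7 days to the end of Jan leaves 49.
Feb has 28 days (21 left).
21 days into Mar → Mar 21, 2034.

Mar 21, 2034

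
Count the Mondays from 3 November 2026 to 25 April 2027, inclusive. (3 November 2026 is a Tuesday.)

3 November 2026 is a Tuesday; the first Monday on or after it is 9 November 2026 (6 days later).
From 9 November 2026 to 25 April 2027: 21 + 31 + 31 + 28 + 31 + 25 = 167 days (rest of November, December, January, February, March, April).
167 ÷ 7 = 23 full weeks with remainder 6, so 23 more Mondays after the first → 24.

24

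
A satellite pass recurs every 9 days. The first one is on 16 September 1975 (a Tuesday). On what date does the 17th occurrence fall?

The 17th occurrence is 16 intervals after the first: 16 × 9 = 144 days after 16 September 1975.
September has 30 days — 14 days to the end of September leaves 130.
October has 31 days (99 left).
November has 30 days (69 left).
December has 31 days (38 left).
January has 31 days (7 left).
7 days into February → 7 February 1976.

7 February 1976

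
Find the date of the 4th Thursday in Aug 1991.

Aug 22, 1991

The first Thursday of Aug 1991 is Aug 1.
The 4th Thursday is 3 weeks later: 1 + 21 = 22.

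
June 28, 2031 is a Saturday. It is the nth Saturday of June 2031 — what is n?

4th

Day 28 falls in week ⌈28/7⌉ of the month.
Days 1–7 hold the 1st Saturday, 8–14 the 2nd, 15–21 the 3rd, 22–28 the 4th, 29–31 the 5th.
28 is in the range for the 4th.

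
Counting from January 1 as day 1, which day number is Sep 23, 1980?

Days in months before Sep: 31 + 29 + 31 + 30 + 31 + 30 + 31 + 31 = 244.
Plus 23 days into Sep → day 267.

267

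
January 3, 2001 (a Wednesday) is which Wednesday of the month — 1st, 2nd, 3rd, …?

1st

Day 3 falls in week ⌈3/7⌉ of the month.
Days 1–7 hold the 1st Wednesday, 8–14 the 2nd, 15–21 the 3rd, 22–28 the 4th, 29–31 the 5th.
3 is in the range for the 1st.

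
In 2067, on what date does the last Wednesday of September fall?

The first Wednesday of September 2067 is September 7.
September 2067 has 30 days. Adding weeks: 7, 14, 21, 28 — the last one ≤ 30 is the 28th.

2067-09-28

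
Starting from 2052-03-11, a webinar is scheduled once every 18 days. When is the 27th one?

2053-06-22

The 27th occurrence is 26 intervals after the first: 26 × 18 = 468 days after 2052-03-11.
March has 31 days — 20 days to the end of March leaves 448.
From end of March to end of 2052 is 275 days (173 left).
January has 31 days (142 left).
February has 28 days (114 left).
March has 31 days (83 left).
April has 30 days (53 left).
May has 31 days (22 left).
22 days into June → 2053-06-22.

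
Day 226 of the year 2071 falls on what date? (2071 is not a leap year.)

Aug 14, 2071

Jan has 31 days (226 − 31 = 195 remain).
Feb has 28 days (195 − 28 = 167 remain).
Mar has 31 days (167 − 31 = 136 remain).
Apr has 30 days (136 − 30 = 106 remain).
May has 31 days (106 − 31 = 75 remain).
Jun has 30 days (75 − 30 = 45 remain).
Jul has 31 days (45 − 31 = 14 remain).
14 into Aug → Aug 14.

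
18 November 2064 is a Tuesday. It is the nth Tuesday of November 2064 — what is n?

3rd

Day 18 falls in week ⌈18/7⌉ of the month.
Days 1–7 hold the 1st Tuesday, 8–14 the 2nd, 15–21 the 3rd, 22–28 the 4th, 29–31 the 5th.
18 is in the range for the 3rd.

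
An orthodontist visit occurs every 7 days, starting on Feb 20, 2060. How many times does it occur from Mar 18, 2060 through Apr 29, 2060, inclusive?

Occurrences land 7·i days after Feb 20, 2060 for i = 0, 1, 2, …
Mar 18, 2060 is 27 days after the start; 27 ÷ 7 = 3 remainder 6; since the remainder is 6, round up to i = 4. First occurrence in the window: #5 on Mar 19, 2060 (4×7 = 28 days in).
Apr 29, 2060 is 69 days after the start; 69 ÷ 7 = 9 remainder 6. Last occurrence in the window: #10 on Apr 23, 2060.
Occurrences #5 through #10: 6 in total.

6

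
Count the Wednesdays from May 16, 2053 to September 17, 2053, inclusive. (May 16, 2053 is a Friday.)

18

May 16, 2053 is a Friday; the first Wednesday on or after it is May 21, 2053 (5 days later).
From May 21, 2053 to September 17, 2053: 10 + 30 + 31 + 31 + 17 = 119 days (rest of May, June, July, August, September).
119 ÷ 7 = 17 full weeks with remainder 0, so 17 more Wednesdays after the first → 18.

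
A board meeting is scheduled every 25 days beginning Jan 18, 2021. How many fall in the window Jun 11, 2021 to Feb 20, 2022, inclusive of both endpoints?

Occurrences land 25·i days after Jan 18, 2021 for i = 0, 1, 2, …
Jun 11, 2021 is 144 days after the start; 144 ÷ 25 = 5 remainder 19; since the remainder is 19, round up to i = 6. First occurrence in the window: #7 on Jun 17, 2021 (6×25 = 150 days in).
Feb 20, 2022 is 398 days after the start; 398 ÷ 25 = 15 remainder 23. Last occurrence in the window: #16 on Jan 28, 2022.
Occurrences #7 through #16: 10 in total.

10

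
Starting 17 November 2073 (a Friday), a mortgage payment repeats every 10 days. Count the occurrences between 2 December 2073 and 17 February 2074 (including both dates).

Occurrences land 10·i days after 17 November 2073 for i = 0, 1, 2, …
2 December 2073 is 15 days after the start; 15 ÷ 10 = 1 remainder 5; since the remainder is 5, round up to i = 2. First occurrence in the window: #3 on 7 December 2073 (2×10 = 20 days in).
17 February 2074 is 92 days after the start; 92 ÷ 10 = 9 remainder 2. Last occurrence in the window: #10 on 15 February 2074.
Occurrences #3 through #10: 8 in total.

8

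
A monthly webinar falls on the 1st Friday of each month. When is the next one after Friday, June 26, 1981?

July 3, 1981

June 1981 starts on a Monday, so its 1st Friday is June 5, 1981 (4 days in).
That is not after June 26, 1981, so look at July 1981.
July 1981 starts on a Wednesday, so its 1st Friday is July 3, 1981 (2 days in).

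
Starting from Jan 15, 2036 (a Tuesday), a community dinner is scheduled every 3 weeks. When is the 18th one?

Jan 6, 2037

The 18th occurrence is 17 intervals after the first: 17 × 21 = 357 days after Jan 15, 2036.
Jan has 31 days — 16 days to the end of Jan leaves 341.
Feb has 29 days (312 left).
Mar has 31 days (281 left).
Apr has 30 days (251 left).
May has 31 days (220 left).
Jun has 30 days (190 left).
Jul has 31 days (159 left).
Aug has 31 days (128 left).
Sep has 30 days (98 left).
Oct has 31 days (67 left).
Nov has 30 days (37 left).
Dec has 31 days (6 left).
6 days into Jan → Jan 6, 2037.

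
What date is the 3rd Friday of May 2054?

May 15, 2054

May 2054 begins on a Friday, so the first Friday is May 1.
The 3rd Friday is 2 weeks later: 1 + 14 = 15.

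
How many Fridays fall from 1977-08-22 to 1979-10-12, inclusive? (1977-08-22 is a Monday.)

1977-08-22 is a Monday; the first Friday on or after it is 1977-08-26 (4 days later).
From 1977-08-26 to 1979-10-12: 127 + 365 + 285 = 777 days (rest of 1977, 1978, to 1979-10-12 in 1979).
777 ÷ 7 = 111 full weeks with remainder 0, so 111 more Fridays after the first → 112.

112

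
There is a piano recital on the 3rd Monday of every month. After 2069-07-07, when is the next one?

July 2069 starts on a Monday; its first Monday is the 1st, so the 3rd Monday is the 15th — 2069-07-15.
2069-07-15 is after 2069-07-07, so that is the next one.

2069-07-15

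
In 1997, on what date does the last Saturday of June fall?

June 1997 begins on a Sunday, so the first Saturday is June 7 (6 days later).
June 1997 has 30 days. Adding weeks: 7, 14, 21, 28 — the last one ≤ 30 is the 28th.

28 June 1997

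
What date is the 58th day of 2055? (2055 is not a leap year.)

January has 31 days (58 − 31 = 27 remain).
27 into February → February 27.

27 February 2055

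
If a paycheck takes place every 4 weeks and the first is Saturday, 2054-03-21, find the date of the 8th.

2054-10-03

The 8th occurrence is 7 intervals after the first: 7 × 28 = 196 days after 2054-03-21.
March has 31 days — 10 days to the end of March leaves 186.
April has 30 days (156 left).
May has 31 days (125 left).
June has 30 days (95 left).
July has 31 days (64 left).
August has 31 days (33 left).
September has 30 days (3 left).
3 days into October → 2054-10-03.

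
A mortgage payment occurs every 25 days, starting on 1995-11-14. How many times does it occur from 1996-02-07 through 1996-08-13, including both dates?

7

Occurrences land 25·i days after 1995-11-14 for i = 0, 1, 2, …
1996-02-07 is 85 days after the start; 85 ÷ 25 = 3 remainder 10; since the remainder is 10, round up to i = 4. First occurrence in the window: #5 on 1996-02-22 (4×25 = 100 days in).
1996-08-13 is 273 days after the start; 273 ÷ 25 = 10 remainder 23. Last occurrence in the window: #11 on 1996-07-21.
Occurrences #5 through #11: 7 in total.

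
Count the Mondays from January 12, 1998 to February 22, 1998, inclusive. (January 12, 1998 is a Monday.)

January 12, 1998 is a Monday; the first Monday on or after it is January 12, 1998.
From January 12, 1998 to February 22, 1998: 19 + 22 = 41 days (rest of January, February).
41 ÷ 7 = 5 full weeks with remainder 6, so 5 more Mondays after the first → 6.

6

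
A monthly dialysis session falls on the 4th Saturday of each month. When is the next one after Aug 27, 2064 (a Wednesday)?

Aug 2064 starts on a Friday; its first Saturday is the 2nd, so the 4th Saturday is the 23rd — Aug 23, 2064.
That is not after Aug 27, 2064, so look at Sep 2064.
Sep 2064 starts on a Monday; its first Saturday is the 6th, so the 4th Saturday is the 27th — Sep 27, 2064.

Sep 27, 2064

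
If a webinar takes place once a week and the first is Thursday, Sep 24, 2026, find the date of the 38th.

Jun 10, 2027

The 38th occurrence is 37 intervals after the first: 37 × 7 = 259 days after Sep 24, 2026.
Sep has 30 days — 6 days to the end of Sep leaves 253.
Oct has 31 days (222 left).
Nov has 30 days (192 left).
Dec has 31 days (161 left).
Jan has 31 days (130 left).
Feb has 28 days (102 left).
Mar has 31 days (71 left).
Apr has 30 days (41 left).
May has 31 days (10 left).
10 days into Jun → Jun 10, 2027.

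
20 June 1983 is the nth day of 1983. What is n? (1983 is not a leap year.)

171

Days in months before June: 31 + 28 + 31 + 30 + 31 = 151.
Plus 20 days into June → day 171.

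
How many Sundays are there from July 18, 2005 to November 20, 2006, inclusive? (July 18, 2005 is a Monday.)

70

July 18, 2005 is a Monday; the first Sunday on or after it is July 24, 2005 (6 days later).
From July 24, 2005 to November 20, 2006: 160 + 324 = 484 days (rest of 2005, to November 20, 2006 in 2006).
484 ÷ 7 = 69 full weeks with remainder 1, so 69 more Sundays after the first → 70.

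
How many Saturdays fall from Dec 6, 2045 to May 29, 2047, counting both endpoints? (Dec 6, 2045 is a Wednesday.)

Dec 6, 2045 is a Wednesday; the first Saturday on or after it is Dec 9, 2045 (3 days later).
From Dec 9, 2045 to May 29, 2047: 22 + 365 + 149 = 536 days (rest of 2045, 2046, to May 29, 2047 in 2047).
536 ÷ 7 = 76 full weeks with remainder 4, so 76 more Saturdays after the first → 77.

77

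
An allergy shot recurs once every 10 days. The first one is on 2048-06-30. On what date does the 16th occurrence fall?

2048-11-27

The 16th occurrence is 15 intervals after the first: 15 × 10 = 150 days after 2048-06-30.
June has 30 days — 0 days to the end of June leaves 150.
July has 31 days (119 left).
August has 31 days (88 left).
September has 30 days (58 left).
October has 31 days (27 left).
27 days into November → 2048-11-27.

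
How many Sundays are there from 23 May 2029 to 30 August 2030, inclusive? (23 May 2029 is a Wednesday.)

66

23 May 2029 is a Wednesday; the first Sunday on or after it is 27 May 2029 (4 days later).
From 27 May 2029 to 30 August 2030: 218 + 242 = 460 days (rest of 2029, to 30 August 2030 in 2030).
460 ÷ 7 = 65 full weeks with remainder 5, so 65 more Sundays after the first → 66.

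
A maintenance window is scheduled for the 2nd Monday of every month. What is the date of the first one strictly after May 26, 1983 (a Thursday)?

May 1983 starts on a Sunday; its first Monday is the 2nd, so the 2nd Monday is the 9th — May 9, 1983.
That is not after May 26, 1983, so look at Jun 1983.
Jun 1983 starts on a Wednesday; its first Monday is the 6th, so the 2nd Monday is the 13th — Jun 13, 1983.

Jun 13, 1983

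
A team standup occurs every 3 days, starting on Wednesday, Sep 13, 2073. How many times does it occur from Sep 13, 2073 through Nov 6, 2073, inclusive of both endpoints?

Occurrences land 3·i days after Sep 13, 2073 for i = 0, 1, 2, …
The window opens on the start date, so the first occurrence inside is #1 on Sep 13, 2073.
Nov 6, 2073 is 54 days after the start; 54 ÷ 3 = 18 remainder 0. Last occurrence in the window: #19 on Nov 6, 2073.
Occurrences #1 through #19: 19 in total.

19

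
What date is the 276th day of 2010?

3 October 2010

January has 31 days (276 − 31 = 245 remain).
February has 28 days (245 − 28 = 217 remain).
March has 31 days (217 − 31 = 186 remain).
April has 30 days (186 − 30 = 156 remain).
May has 31 days (156 − 31 = 125 remain).
June has 30 days (125 − 30 = 95 remain).
July has 31 days (95 − 31 = 64 remain).
August has 31 days (64 − 31 = 33 remain).
September has 30 days (33 − 30 = 3 remain).
3 into October → October 3.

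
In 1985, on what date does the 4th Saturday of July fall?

The first Saturday of July 1985 is July 6.
The 4th Saturday is 3 weeks later: 6 + 21 = 27.

July 27, 1985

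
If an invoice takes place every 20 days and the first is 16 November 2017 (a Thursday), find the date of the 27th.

20 April 2019

The 27th occurrence is 26 intervals after the first: 26 × 20 = 520 days after 16 November 2017.
November has 30 days — 14 days to the end of November leaves 506.
From end of November to end of 2017 is 31 days (475 left).
2018 has 365 days (110 left).
January has 31 days (79 left).
February has 28 days (51 left).
March has 31 days (20 left).
20 days into April → 20 April 2019.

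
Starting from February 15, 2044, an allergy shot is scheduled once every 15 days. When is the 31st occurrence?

The 31st occurrence is 30 intervals after the first: 30 × 15 = 450 days after February 15, 2044.
February has 29 days — 14 days to the end of February leaves 436.
From end of February to end of 2044 is 306 days (130 left).
January has 31 days (99 left).
February has 28 days (71 left).
March has 31 days (40 left).
April has 30 days (10 left).
10 days into May → May 10, 2045.

May 10, 2045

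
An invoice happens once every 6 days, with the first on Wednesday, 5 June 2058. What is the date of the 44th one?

18 February 2059

The 44th occurrence is 43 intervals after the first: 43 × 6 = 258 days after 5 June 2058.
June has 30 days — 25 days to the end of June leaves 233.
July has 31 days (202 left).
August has 31 days (171 left).
September has 30 days (141 left).
October has 31 days (110 left).
November has 30 days (80 left).
December has 31 days (49 left).
January has 31 days (18 left).
18 days into February → 18 February 2059.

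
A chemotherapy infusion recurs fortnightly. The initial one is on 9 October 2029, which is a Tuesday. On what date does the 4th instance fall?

The 4th occurrence is 3 intervals after the first: 3 × 14 = 42 days after 9 October 2029.
October has 31 days — 22 days to the end of October leaves 20.
20 days into November → 20 November 2029.

20 November 2029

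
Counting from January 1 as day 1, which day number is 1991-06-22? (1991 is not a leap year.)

Days in months before June: 31 + 28 + 31 + 30 + 31 = 151.
Plus 22 days into June → day 173.

173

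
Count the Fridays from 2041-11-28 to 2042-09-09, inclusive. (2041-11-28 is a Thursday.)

41

2041-11-28 is a Thursday; the first Friday on or after it is 2041-11-29 (1 day later).
From 2041-11-29 to 2042-09-09: 1 + 31 + 31 + 28 + 31 + 30 + 31 + 30 + 31 + 31 + 9 = 284 days (rest of November, December, January, February, March, April, May, June, July, August, September).
284 ÷ 7 = 40 full weeks with remainder 4, so 40 more Fridays after the first → 41.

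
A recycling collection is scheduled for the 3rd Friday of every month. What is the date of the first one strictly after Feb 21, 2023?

Mar 17, 2023

Feb 2023 starts on a Wednesday; its first Friday is the 3rd, so the 3rd Friday is the 17th — Feb 17, 2023.
That is not after Feb 21, 2023, so look at Mar 2023.
Mar 2023 starts on a Wednesday; its first Friday is the 3rd, so the 3rd Friday is the 17th — Mar 17, 2023.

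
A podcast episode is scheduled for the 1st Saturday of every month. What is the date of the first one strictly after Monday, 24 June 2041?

6 July 2041

June 2041 starts on a Saturday, so its 1st Saturday is 1 June 2041.
That is not after 24 June 2041, so look at July 2041.
July 2041 starts on a Monday, so its 1st Saturday is 6 July 2041 (5 days in).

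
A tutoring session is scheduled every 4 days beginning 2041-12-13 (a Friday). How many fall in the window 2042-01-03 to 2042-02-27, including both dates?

Occurrences land 4·i days after 2041-12-13 for i = 0, 1, 2, …
2042-01-03 is 21 days after the start; 21 ÷ 4 = 5 remainder 1; since the remainder is 1, round up to i = 6. First occurrence in the window: #7 on 2042-01-06 (6×4 = 24 days in).
2042-02-27 is 76 days after the start; 76 ÷ 4 = 19 remainder 0. Last occurrence in the window: #20 on 2042-02-27.
Occurrences #7 through #20: 14 in total.

14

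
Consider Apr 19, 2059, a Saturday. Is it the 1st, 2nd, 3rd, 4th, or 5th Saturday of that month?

Day 19 falls in week ⌈19/7⌉ of the month.
Days 1–7 hold the 1st Saturday, 8–14 the 2nd, 15–21 the 3rd, 22–28 the 4th, 29–31 the 5th.
19 is in the range for the 3rd.

3rd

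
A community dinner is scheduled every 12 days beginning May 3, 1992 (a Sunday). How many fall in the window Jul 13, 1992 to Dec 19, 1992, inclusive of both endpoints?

14

Occurrences land 12·i days after May 3, 1992 for i = 0, 1, 2, …
Jul 13, 1992 is 71 days after the start; 71 ÷ 12 = 5 remainder 11; since the remainder is 11, round up to i = 6. First occurrence in the window: #7 on Jul 14, 1992 (6×12 = 72 days in).
Dec 19, 1992 is 230 days after the start; 230 ÷ 12 = 19 remainder 2. Last occurrence in the window: #20 on Dec 17, 1992.
Occurrences #7 through #20: 14 in total.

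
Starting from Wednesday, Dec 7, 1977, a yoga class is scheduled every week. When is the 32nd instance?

Jul 12, 1978

The 32nd occurrence is 31 intervals after the first: 31 × 7 = 217 days after Dec 7, 1977.
Dec has 31 days — 24 days to the end of Dec leaves 193.
Jan has 31 days (162 left).
Feb has 28 days (134 left).
Mar has 31 days (103 left).
Apr has 30 days (73 left).
May has 31 days (42 left).
Jun has 30 days (12 left).
12 days into Jul → Jul 12, 1978.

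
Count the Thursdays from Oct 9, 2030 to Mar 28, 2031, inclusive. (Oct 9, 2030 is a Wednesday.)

Oct 9, 2030 is a Wednesday; the first Thursday on or after it is Oct 10, 2030 (1 day later).
From Oct 10, 2030 to Mar 28, 2031: 21 + 30 + 31 + 31 + 28 + 28 = 169 days (rest of Oct, Nov, Dec, Jan, Feb, Mar).
169 ÷ 7 = 24 full weeks with remainder 1, so 24 more Thursdays after the first → 25.

25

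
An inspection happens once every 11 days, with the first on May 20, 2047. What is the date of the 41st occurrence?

August 2, 2048

The 41st occurrence is 40 intervals after the first: 40 × 11 = 440 days after May 20, 2047.
May has 31 days — 11 days to the end of May leaves 429.
From end of May to end of 2047 is 214 days (215 left).
January has 31 days (184 left).
February has 29 days (155 left).
March has 31 days (124 left).
April has 30 days (94 left).
May has 31 days (63 left).
June has 30 days (33 left).
July has 31 days (2 left).
2 days into August → August 2, 2048.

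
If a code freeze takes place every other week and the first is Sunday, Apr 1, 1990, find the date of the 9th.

Jul 22, 1990

The 9th occurrence is 8 intervals after the first: 8 × 14 = 112 days after Apr 1, 1990.
Apr has 30 days — 29 days to the end of Apr leaves 83.
May has 31 days (52 left).
Jun has 30 days (22 left).
22 days into Jul → Jul 22, 1990.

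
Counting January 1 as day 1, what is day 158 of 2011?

7 June 2011

January has 31 days (158 − 31 = 127 remain).
February has 28 days (127 − 28 = 99 remain).
March has 31 days (99 − 31 = 68 remain).
April has 30 days (68 − 30 = 38 remain).
May has 31 days (38 − 31 = 7 remain).
7 into June → June 7.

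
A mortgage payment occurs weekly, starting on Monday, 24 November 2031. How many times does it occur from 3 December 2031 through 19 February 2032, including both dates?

11

Occurrences land 7·i days after 24 November 2031 for i = 0, 1, 2, …
3 December 2031 is 9 days after the start; 9 ÷ 7 = 1 remainder 2; since the remainder is 2, round up to i = 2. First occurrence in the window: #3 on 8 December 2031 (2×7 = 14 days in).
19 February 2032 is 87 days after the start; 87 ÷ 7 = 12 remainder 3. Last occurrence in the window: #13 on 16 February 2032.
Occurrences #3 through #13: 11 in total.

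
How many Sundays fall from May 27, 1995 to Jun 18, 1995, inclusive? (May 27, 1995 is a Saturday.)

May 27, 1995 is a Saturday; the first Sunday on or after it is May 28, 1995 (1 day later).
From May 28, 1995 to Jun 18, 1995: 3 + 18 = 21 days (rest of May, Jun).
21 ÷ 7 = 3 full weeks with remainder 0, so 3 more Sundays after the first → 4.

4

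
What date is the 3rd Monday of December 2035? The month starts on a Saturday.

December 2035 begins on a Saturday, so the first Monday is December 3 (2 days later).
The 3rd Monday is 2 weeks later: 3 + 14 = 17.

December 17, 2035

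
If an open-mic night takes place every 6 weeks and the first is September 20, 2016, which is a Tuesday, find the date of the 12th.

December 26, 2017

The 12th occurrence is 11 intervals after the first: 11 × 42 = 462 days after September 20, 2016.
September has 30 days — 10 days to the end of September leaves 452.
From end of September to end of 2016 is 92 days (360 left).
January has 31 days (329 left).
February has 28 days (301 left).
March has 31 days (270 left).
April has 30 days (240 left).
May has 31 days (209 left).
June has 30 days (179 left).
July has 31 days (148 left).
August has 31 days (117 left).
September has 30 days (87 left).
October has 31 days (56 left).
November has 30 days (26 left).
26 days into December → December 26, 2017.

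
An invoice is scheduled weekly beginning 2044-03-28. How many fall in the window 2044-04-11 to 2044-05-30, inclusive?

8

Occurrences land 7·i days after 2044-03-28 for i = 0, 1, 2, …
2044-04-11 is 14 days after the start; 14 ÷ 7 = 2 remainder 0. First occurrence in the window: #3 on 2044-04-11 (2×7 = 14 days in).
2044-05-30 is 63 days after the start; 63 ÷ 7 = 9 remainder 0. Last occurrence in the window: #10 on 2044-05-30.
Occurrences #3 through #10: 8 in total.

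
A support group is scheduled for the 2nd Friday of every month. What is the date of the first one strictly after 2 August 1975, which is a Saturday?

8 August 1975

August 1975 starts on a Friday; its first Friday is the 1st, so the 2nd Friday is the 8th — 8 August 1975.
8 August 1975 is after 2 August 1975, so that is the next one.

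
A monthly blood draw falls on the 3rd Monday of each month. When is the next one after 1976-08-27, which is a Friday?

1976-09-20

August 1976 starts on a Sunday; its first Monday is the 2nd, so the 3rd Monday is the 16th — 1976-08-16.
That is not after 1976-08-27, so look at September 1976.
September 1976 starts on a Wednesday; its first Monday is the 6th, so the 3rd Monday is the 20th — 1976-09-20.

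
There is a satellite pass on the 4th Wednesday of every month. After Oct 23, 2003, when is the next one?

Oct 2003 starts on a Wednesday; its first Wednesday is the 1st, so the 4th Wednesday is the 22nd — Oct 22, 2003.
That is not after Oct 23, 2003, so look at Nov 2003.
Nov 2003 starts on a Saturday; its first Wednesday is the 5th, so the 4th Wednesday is the 26th — Nov 26, 2003.

Nov 26, 2003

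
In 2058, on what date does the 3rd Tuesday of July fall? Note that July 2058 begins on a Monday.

16 July 2058

July 2058 begins on a Monday, so the first Tuesday is July 2 (1 day later).
The 3rd Tuesday is 2 weeks later: 2 + 14 = 16.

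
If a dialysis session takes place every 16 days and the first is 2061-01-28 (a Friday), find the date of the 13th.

The 13th occurrence is 12 intervals after the first: 12 × 16 = 192 days after 2061-01-28.
January has 31 days — 3 days to the end of January leaves 189.
February has 28 days (161 left).
March has 31 days (130 left).
April has 30 days (100 left).
May has 31 days (69 left).
June has 30 days (39 left).
July has 31 days (8 left).
8 days into August → 2061-08-08.

2061-08-08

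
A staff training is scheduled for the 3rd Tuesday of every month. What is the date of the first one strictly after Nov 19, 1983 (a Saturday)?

Nov 1983 starts on a Tuesday; its first Tuesday is the 1st, so the 3rd Tuesday is the 15th — Nov 15, 1983.
That is not after Nov 19, 1983, so look at Dec 1983.
Dec 1983 starts on a Thursday; its first Tuesday is the 6th, so the 3rd Tuesday is the 20th — Dec 20, 1983.

Dec 20, 1983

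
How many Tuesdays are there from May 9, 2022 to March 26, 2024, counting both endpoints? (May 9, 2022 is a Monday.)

May 9, 2022 is a Monday; the first Tuesday on or after it is May 10, 2022 (1 day later).
From May 10, 2022 to March 26, 2024: 235 + 365 + 86 = 686 days (rest of 2022, 2023, to March 26, 2024 in 2024).
686 ÷ 7 = 98 full weeks with remainder 0, so 98 more Tuesdays after the first → 99.

99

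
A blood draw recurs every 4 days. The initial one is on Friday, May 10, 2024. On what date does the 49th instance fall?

The 49th occurrence is 48 intervals after the first: 48 × 4 = 192 days after May 10, 2024.
May has 31 days — 21 days to the end of May leaves 171.
June has 30 days (141 left).
July has 31 days (110 left).
August has 31 days (79 left).
September has 30 days (49 left).
October has 31 days (18 left).
18 days into November → November 18, 2024.

November 18, 2024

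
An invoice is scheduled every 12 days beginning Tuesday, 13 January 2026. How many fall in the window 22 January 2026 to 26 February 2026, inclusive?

Occurrences land 12·i days after 13 January 2026 for i = 0, 1, 2, …
22 January 2026 is 9 days after the start; 9 ÷ 12 = 0 remainder 9; since the remainder is 9, round up to i = 1. First occurrence in the window: #2 on 25 January 2026 (1×12 = 12 days in).
26 February 2026 is 44 days after the start; 44 ÷ 12 = 3 remainder 8. Last occurrence in the window: #4 on 18 February 2026.
Occurrences #2 through #4: 3 in total.

3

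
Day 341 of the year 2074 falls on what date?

7 December 2074

January has 31 days (341 − 31 = 310 remain).
February has 28 days (310 − 28 = 282 remain).
March has 31 days (282 − 31 = 251 remain).
April has 30 days (251 − 30 = 221 remain).
May has 31 days (221 − 31 = 190 remain).
June has 30 days (190 − 30 = 160 remain).
July has 31 days (160 − 31 = 129 remain).
August has 31 days (129 − 31 = 98 remain).
September has 30 days (98 − 30 = 68 remain).
October has 31 days (68 − 31 = 37 remain).
November has 30 days (37 − 30 = 7 remain).
7 into December → December 7.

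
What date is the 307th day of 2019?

Nov 3, 2019

Jan has 31 days (307 − 31 = 276 remain).
Feb has 28 days (276 − 28 = 248 remain).
Mar has 31 days (248 − 31 = 217 remain).
Apr has 30 days (217 − 30 = 187 remain).
May has 31 days (187 − 31 = 156 remain).
Jun has 30 days (156 − 30 = 126 remain).
Jul has 31 days (126 − 31 = 95 remain).
Aug has 31 days (95 − 31 = 64 remain).
Sep has 30 days (64 − 30 = 34 remain).
Oct has 31 days (34 − 31 = 3 remain).
3 into Nov → Nov 3.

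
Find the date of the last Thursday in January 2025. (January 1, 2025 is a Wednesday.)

30 January 2025

January 2025 begins on a Wednesday, so the first Thursday is January 2 (1 day later).
January 2025 has 31 days. Adding weeks: 2, 9, 16, 23, 30 — the last one ≤ 31 is the 30th.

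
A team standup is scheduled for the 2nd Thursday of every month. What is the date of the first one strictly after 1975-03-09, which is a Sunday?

March 1975 starts on a Saturday; its first Thursday is the 6th, so the 2nd Thursday is the 13th — 1975-03-13.
1975-03-13 is after 1975-03-09, so that is the next one.

1975-03-13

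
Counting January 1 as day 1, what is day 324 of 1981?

Jan has 31 days (324 − 31 = 293 remain).
Feb has 28 days (293 − 28 = 265 remain).
Mar has 31 days (265 − 31 = 234 remain).
Apr has 30 days (234 − 30 = 204 remain).
May has 31 days (204 − 31 = 173 remain).
Jun has 30 days (173 − 30 = 143 remain).
Jul has 31 days (143 − 31 = 112 remain).
Aug has 31 days (112 − 31 = 81 remain).
Sep has 30 days (81 − 30 = 51 remain).
Oct has 31 days (51 − 31 = 20 remain).
20 into Nov → Nov 20.

Nov 20, 1981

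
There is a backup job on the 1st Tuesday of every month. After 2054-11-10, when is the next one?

2054-12-01

November 2054 starts on a Sunday, so its 1st Tuesday is 2054-11-03 (2 days in).
That is not after 2054-11-10, so look at December 2054.
December 2054 starts on a Tuesday, so its 1st Tuesday is 2054-12-01.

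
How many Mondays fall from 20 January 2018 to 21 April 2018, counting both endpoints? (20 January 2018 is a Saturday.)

13

20 January 2018 is a Saturday; the first Monday on or after it is 22 January 2018 (2 days later).
From 22 January 2018 to 21 April 2018: 9 + 28 + 31 + 21 = 89 days (rest of January, February, March, April).
89 ÷ 7 = 12 full weeks with remainder 5, so 12 more Mondays after the first → 13.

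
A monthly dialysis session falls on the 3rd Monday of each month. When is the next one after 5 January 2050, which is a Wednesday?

17 January 2050

January 2050 starts on a Saturday; its first Monday is the 3rd, so the 3rd Monday is the 17th — 17 January 2050.
17 January 2050 is after 5 January 2050, so that is the next one.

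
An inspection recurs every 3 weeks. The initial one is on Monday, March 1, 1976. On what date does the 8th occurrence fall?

The 8th occurrence is 7 intervals after the first: 7 × 21 = 147 days after March 1, 1976.
March has 31 days — 30 days to the end of March leaves 117.
April has 30 days (87 left).
May has 31 days (56 left).
June has 30 days (26 left).
26 days into July → July 26, 1976.

July 26, 1976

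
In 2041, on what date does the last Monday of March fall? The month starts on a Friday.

March 25, 2041

March 2041 begins on a Friday, so the first Monday is March 4 (3 days later).
March 2041 has 31 days. Adding weeks: 4, 11, 18, 25 — the last one ≤ 31 is the 25th.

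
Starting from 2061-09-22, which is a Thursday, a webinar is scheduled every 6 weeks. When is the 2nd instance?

The 2nd occurrence is 1 interval after the first: 1 × 42 = 42 days after 2061-09-22.
September has 30 days — 8 days to the end of September leaves 34.
October has 31 days (3 left).
3 days into November → 2061-11-03.

2061-11-03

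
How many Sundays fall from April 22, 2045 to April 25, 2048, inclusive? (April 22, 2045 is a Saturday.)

157

April 22, 2045 is a Saturday; the first Sunday on or after it is April 23, 2045 (1 day later).
From April 23, 2045 to April 25, 2048: 252 + 365 + 365 + 116 = 1098 days (rest of 2045, 2046, 2047, to April 25, 2048 in 2048).
1098 ÷ 7 = 156 full weeks with remainder 6, so 156 more Sundays after the first → 157.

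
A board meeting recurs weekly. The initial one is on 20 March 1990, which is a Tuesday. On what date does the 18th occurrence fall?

The 18th occurrence is 17 intervals after the first: 17 × 7 = 119 days after 20 March 1990.
March has 31 days — 11 days to the end of March leaves 108.
April has 30 days (78 left).
May has 31 days (47 left).
June has 30 days (17 left).
17 days into July → 17 July 1990.

17 July 1990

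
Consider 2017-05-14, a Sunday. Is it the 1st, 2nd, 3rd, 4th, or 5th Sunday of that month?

2nd

Day 14 falls in week ⌈14/7⌉ of the month.
Days 1–7 hold the 1st Sunday, 8–14 the 2nd, 15–21 the 3rd, 22–28 the 4th, 29–31 the 5th.
14 is in the range for the 2nd.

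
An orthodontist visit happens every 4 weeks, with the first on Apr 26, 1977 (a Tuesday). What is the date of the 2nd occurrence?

The 2nd occurrence is 1 interval after the first: 1 × 28 = 28 days after Apr 26, 1977.
Apr has 30 days — 4 days to the end of Apr leaves 24.
24 days into May → May 24, 1977.

May 24, 1977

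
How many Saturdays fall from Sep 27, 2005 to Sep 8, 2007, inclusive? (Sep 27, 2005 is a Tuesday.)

Sep 27, 2005 is a Tuesday; the first Saturday on or after it is Oct 1, 2005 (4 days later).
From Oct 1, 2005 to Sep 8, 2007: 91 + 365 + 251 = 707 days (rest of 2005, 2006, to Sep 8, 2007 in 2007).
707 ÷ 7 = 101 full weeks with remainder 0, so 101 more Saturdays after the first → 102.

102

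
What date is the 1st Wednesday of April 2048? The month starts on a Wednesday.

April 1, 2048

April 2048 begins on a Wednesday, so the first Wednesday is April 1.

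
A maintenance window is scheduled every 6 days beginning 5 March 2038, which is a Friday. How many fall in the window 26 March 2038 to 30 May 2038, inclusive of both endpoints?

Occurrences land 6·i days after 5 March 2038 for i = 0, 1, 2, …
26 March 2038 is 21 days after the start; 21 ÷ 6 = 3 remainder 3; since the remainder is 3, round up to i = 4. First occurrence in the window: #5 on 29 March 2038 (4×6 = 24 days in).
30 May 2038 is 86 days after the start; 86 ÷ 6 = 14 remainder 2. Last occurrence in the window: #15 on 28 May 2038.
Occurrences #5 through #15: 11 in total.

11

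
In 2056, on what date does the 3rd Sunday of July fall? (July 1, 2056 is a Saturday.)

July 2056 begins on a Saturday, so the first Sunday is July 2 (1 day later).
The 3rd Sunday is 2 weeks later: 2 + 14 = 16.

16 July 2056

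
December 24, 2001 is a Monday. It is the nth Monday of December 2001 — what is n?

4th

Day 24 falls in week ⌈24/7⌉ of the month.
Days 1–7 hold the 1st Monday, 8–14 the 2nd, 15–21 the 3rd, 22–28 the 4th, 29–31 the 5th.
24 is in the range for the 4th.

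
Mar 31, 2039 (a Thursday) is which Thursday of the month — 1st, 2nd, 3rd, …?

Day 31 falls in week ⌈31/7⌉ of the month.
Days 1–7 hold the 1st Thursday, 8–14 the 2nd, 15–21 the 3rd, 22–28 the 4th, 29–31 the 5th.
31 is in the range for the 5th.

5th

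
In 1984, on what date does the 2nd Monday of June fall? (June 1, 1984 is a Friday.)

1984-06-11

June 1984 begins on a Friday, so the first Monday is June 4 (3 days later).
The 2nd Monday is 1 weeks later: 4 + 7 = 11.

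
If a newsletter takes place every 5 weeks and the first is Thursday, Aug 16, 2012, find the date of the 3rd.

Oct 25, 2012

The 3rd occurrence is 2 intervals after the first: 2 × 35 = 70 days after Aug 16, 2012.
Aug has 31 days — 15 days to the end of Aug leaves 55.
Sep has 30 days (25 left).
25 days into Oct → Oct 25, 2012.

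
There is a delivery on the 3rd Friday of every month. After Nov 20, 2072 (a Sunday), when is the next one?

Nov 2072 starts on a Tuesday; its first Friday is the 4th, so the 3rd Friday is the 18th — Nov 18, 2072.
That is not after Nov 20, 2072, so look at Dec 2072.
Dec 2072 starts on a Thursday; its first Friday is the 2nd, so the 3rd Friday is the 16th — Dec 16, 2072.

Dec 16, 2072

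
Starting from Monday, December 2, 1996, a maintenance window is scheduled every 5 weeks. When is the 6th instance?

The 6th occurrence is 5 intervals after the first: 5 × 35 = 175 days after December 2, 1996.
December has 31 days — 29 days to the end of December leaves 146.
January has 31 days (115 left).
February has 28 days (87 left).
March has 31 days (56 left).
April has 30 days (26 left).
26 days into May → May 26, 1997.

May 26, 1997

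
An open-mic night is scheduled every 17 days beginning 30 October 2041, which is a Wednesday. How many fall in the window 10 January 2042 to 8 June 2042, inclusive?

Occurrences land 17·i days after 30 October 2041 for i = 0, 1, 2, …
10 January 2042 is 72 days after the start; 72 ÷ 17 = 4 remainder 4; since the remainder is 4, round up to i = 5. First occurrence in the window: #6 on 23 January 2042 (5×17 = 85 days in).
8 June 2042 is 221 days after the start; 221 ÷ 17 = 13 remainder 0. Last occurrence in the window: #14 on 8 June 2042.
Occurrences #6 through #14: 9 in total.

9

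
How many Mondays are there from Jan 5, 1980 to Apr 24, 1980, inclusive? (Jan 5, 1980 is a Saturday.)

Jan 5, 1980 is a Saturday; the first Monday on or after it is Jan 7, 1980 (2 days later).
From Jan 7, 1980 to Apr 24, 1980: 24 + 29 + 31 + 24 = 108 days (rest of Jan, Feb, Mar, Apr).
108 ÷ 7 = 15 full weeks with remainder 3, so 15 more Mondays after the first → 16.

16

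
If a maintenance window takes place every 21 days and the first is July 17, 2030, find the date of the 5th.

October 9, 2030

The 5th occurrence is 4 intervals after the first: 4 × 21 = 84 days after July 17, 2030.
July has 31 days — 14 days to the end of July leaves 70.
August has 31 days (39 left).
September has 30 days (9 left).
9 days into October → October 9, 2030.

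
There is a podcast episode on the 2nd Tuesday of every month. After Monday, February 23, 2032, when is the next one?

February 2032 starts on a Sunday; its first Tuesday is the 3rd, so the 2nd Tuesday is the 10th — February 10, 2032.
That is not after February 23, 2032, so look at March 2032.
March 2032 starts on a Monday; its first Tuesday is the 2nd, so the 2nd Tuesday is the 9th — March 9, 2032.

March 9, 2032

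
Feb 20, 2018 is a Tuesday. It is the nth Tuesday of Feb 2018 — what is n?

Day 20 falls in week ⌈20/7⌉ of the month.
Days 1–7 hold the 1st Tuesday, 8–14 the 2nd, 15–21 the 3rd, 22–28 the 4th, 29–31 the 5th.
20 is in the range for the 3rd.

3rd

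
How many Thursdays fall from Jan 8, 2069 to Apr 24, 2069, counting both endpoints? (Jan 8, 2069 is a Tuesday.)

Jan 8, 2069 is a Tuesday; the first Thursday on or after it is Jan 10, 2069 (2 days later).
From Jan 10, 2069 to Apr 24, 2069: 21 + 28 + 31 + 24 = 104 days (rest of Jan, Feb, Mar, Apr).
104 ÷ 7 = 14 full weeks with remainder 6, so 14 more Thursdays after the first → 15.

15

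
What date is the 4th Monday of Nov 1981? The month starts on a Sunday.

Nov 23, 1981

Nov 1981 begins on a Sunday, so the first Monday is Nov 2 (1 day later).
The 4th Monday is 3 weeks later: 2 + 21 = 23.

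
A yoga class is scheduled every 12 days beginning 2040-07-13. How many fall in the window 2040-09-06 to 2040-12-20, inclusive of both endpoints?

Occurrences land 12·i days after 2040-07-13 for i = 0, 1, 2, …
2040-09-06 is 55 days after the start; 55 ÷ 12 = 4 remainder 7; since the remainder is 7, round up to i = 5. First occurrence in the window: #6 on 2040-09-11 (5×12 = 60 days in).
2040-12-20 is 160 days after the start; 160 ÷ 12 = 13 remainder 4. Last occurrence in the window: #14 on 2040-12-16.
Occurrences #6 through #14: 9 in total.

9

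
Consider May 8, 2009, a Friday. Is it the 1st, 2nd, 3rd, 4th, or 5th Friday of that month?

2nd

Day 8 falls in week ⌈8/7⌉ of the month.
Days 1–7 hold the 1st Friday, 8–14 the 2nd, 15–21 the 3rd, 22–28 the 4th, 29–31 the 5th.
8 is in the range for the 2nd.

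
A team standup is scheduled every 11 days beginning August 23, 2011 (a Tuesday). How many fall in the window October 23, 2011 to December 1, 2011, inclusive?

Occurrences land 11·i days after August 23, 2011 for i = 0, 1, 2, …
October 23, 2011 is 61 days after the start; 61 ÷ 11 = 5 remainder 6; since the remainder is 6, round up to i = 6. First occurrence in the window: #7 on October 28, 2011 (6×11 = 66 days in).
December 1, 2011 is 100 days after the start; 100 ÷ 11 = 9 remainder 1. Last occurrence in the window: #10 on November 30, 2011.
Occurrences #7 through #10: 4 in total.

4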